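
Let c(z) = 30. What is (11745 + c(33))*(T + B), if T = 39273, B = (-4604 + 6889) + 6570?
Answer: 566707200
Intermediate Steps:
B = 8855 (B = 2285 + 6570 = 8855)
(11745 + c(33))*(T + B) = (11745 + 30)*(39273 + 8855) = 11775*48128 = 566707200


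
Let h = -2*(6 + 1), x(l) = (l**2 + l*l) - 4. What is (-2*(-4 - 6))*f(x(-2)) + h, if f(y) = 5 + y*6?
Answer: 566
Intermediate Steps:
x(l) = -4 + 2*l**2 (x(l) = (l**2 + l**2) - 4 = 2*l**2 - 4 = -4 + 2*l**2)
f(y) = 5 + 6*y
h = -14 (h = -2*7 = -14)
(-2*(-4 - 6))*f(x(-2)) + h = (-2*(-4 - 6))*(5 + 6*(-4 + 2*(-2)**2)) - 14 = (-2*(-10))*(5 + 6*(-4 + 2*4)) - 14 = 20*(5 + 6*(-4 + 8)) - 14 = 20*(5 + 6*4) - 14 = 20*(5 + 24) - 14 = 20*29 - 14 = 580 - 14 = 566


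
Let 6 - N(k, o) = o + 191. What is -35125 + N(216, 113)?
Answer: -35423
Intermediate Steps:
N(k, o) = -185 - o (N(k, o) = 6 - (o + 191) = 6 - (191 + o) = 6 + (-191 - o) = -185 - o)
-35125 + N(216, 113) = -35125 + (-185 - 1*113) = -35125 + (-185 - 113) = -35125 - 298 = -35423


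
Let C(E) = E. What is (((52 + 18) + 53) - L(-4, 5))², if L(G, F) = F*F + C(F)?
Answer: 8649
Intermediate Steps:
L(G, F) = F + F² (L(G, F) = F*F + F = F² + F = F + F²)
(((52 + 18) + 53) - L(-4, 5))² = (((52 + 18) + 53) - 5*(1 + 5))² = ((70 + 53) - 5*6)² = (123 - 1*30)² = (123 - 30)² = 93² = 8649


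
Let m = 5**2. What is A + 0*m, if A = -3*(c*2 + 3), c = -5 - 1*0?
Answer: 21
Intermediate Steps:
c = -5 (c = -5 + 0 = -5)
m = 25
A = 21 (A = -3*(-5*2 + 3) = -3*(-10 + 3) = -3*(-7) = 21)
A + 0*m = 21 + 0*25 = 21 + 0 = 21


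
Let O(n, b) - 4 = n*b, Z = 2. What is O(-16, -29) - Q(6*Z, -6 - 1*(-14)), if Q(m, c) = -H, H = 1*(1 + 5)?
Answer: 474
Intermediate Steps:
H = 6 (H = 1*6 = 6)
O(n, b) = 4 + b*n (O(n, b) = 4 + n*b = 4 + b*n)
Q(m, c) = -6 (Q(m, c) = -1*6 = -6)
O(-16, -29) - Q(6*Z, -6 - 1*(-14)) = (4 - 29*(-16)) - 1*(-6) = (4 + 464) + 6 = 468 + 6 = 474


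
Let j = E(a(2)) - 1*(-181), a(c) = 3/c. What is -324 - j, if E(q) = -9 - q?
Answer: -989/2 ≈ -494.50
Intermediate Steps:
j = 341/2 (j = (-9 - 3/2) - 1*(-181) = (-9 - 3/2) + 181 = -21/2 + 181 = 341/2 ≈ 170.50)
-324 - j = -324 - 1*341/2 = -324 - 341/2 = -989/2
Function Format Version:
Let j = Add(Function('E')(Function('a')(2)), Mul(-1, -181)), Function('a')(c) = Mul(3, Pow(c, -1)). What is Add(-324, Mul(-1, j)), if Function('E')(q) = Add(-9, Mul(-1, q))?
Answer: Rational(-989, 2) ≈ -494.50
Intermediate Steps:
j = Rational(341, 2) (j = Add(Add(-9, Mul(-1, Mul(3, Pow(2, -1)))), Mul(-1, -181)) = Add(Add(-9, Mul(-1, Mul(3, Rational(1, 2)))), 181) = Add(Add(-9, Mul(-1, Rational(3, 2))), 181) = Add(Add(-9, Rational(-3, 2)), 181) = Add(Rational(-21, 2), 181) = Rational(341, 2) ≈ 170.50)
Add(-324, Mul(-1, j)) = Add(-324, Mul(-1, Rational(341, 2))) = Add(-324, Rational(-341, 2)) = Rational(-989, 2)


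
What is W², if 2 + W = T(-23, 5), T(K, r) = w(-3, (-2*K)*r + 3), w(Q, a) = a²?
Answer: 2947078369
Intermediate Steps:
T(K, r) = (3 - 2*K*r)² (T(K, r) = ((-2*K)*r + 3)² = (-2*K*r + 3)² = (3 - 2*K*r)²)
W = 54287 (W = -2 + (-3 + 2*(-23)*5)² = -2 + (-3 - 230)² = -2 + (-233)² = -2 + 54289 = 54287)
W² = 54287² = 2947078369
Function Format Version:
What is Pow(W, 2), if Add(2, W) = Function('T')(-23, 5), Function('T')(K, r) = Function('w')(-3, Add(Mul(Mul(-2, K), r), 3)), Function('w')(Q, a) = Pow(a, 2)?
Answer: 2947078369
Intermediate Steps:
Function('T')(K, r) = Pow(Add(3, Mul(-2, K, r)), 2) (Function('T')(K, r) = Pow(Add(Mul(Mul(-2, K), r), 3), 2) = Pow(Add(Mul(-2, K, r), 3), 2) = Pow(Add(3, Mul(-2, K, r)), 2))
W = 54287 (W = Add(-2, Pow(Add(-3, Mul(2, -23, 5)), 2)) = Add(-2, Pow(Add(-3, -230), 2)) = Add(-2, Pow(-233, 2)) = Add(-2, 54289) = 54287)
Pow(W, 2) = Pow(54287, 2) = 2947078369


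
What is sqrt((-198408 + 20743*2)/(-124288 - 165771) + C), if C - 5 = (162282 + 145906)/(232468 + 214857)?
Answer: sqrt(4195310800988720137879)/25950128435 ≈ 2.4960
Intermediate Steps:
C = 2544813/447325 (C = 5 + (162282 + 145906)/(232468 + 214857) = 5 + 308188/447325 = 2544813/447325 ≈ 5.6890)
sqrt((-198408 + 20743*2)/(-124288 - 165771) + C) = sqrt((-198408 + 20743*2)/(-124288 - 165771) + 2544813/447325) = sqrt((-198408 + 41486)/(-290059) + 2544813/447325) = sqrt(-156922*(-1/290059) + 2544813/447325) = sqrt(156922/290059 + 2544813/447325) = sqrt(808341047617/129750642175) = sqrt(4195310800988720137879)/25950128435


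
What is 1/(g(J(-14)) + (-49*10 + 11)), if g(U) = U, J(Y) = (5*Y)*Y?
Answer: 1/501 ≈ 0.0019960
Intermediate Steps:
J(Y) = 5*Y²
1/(g(J(-14)) + (-49*10 + 11)) = 1/(5*(-14)² + (-49*10 + 11)) = 1/(5*196 + (-490 + 11)) = 1/(980 - 479) = 1/501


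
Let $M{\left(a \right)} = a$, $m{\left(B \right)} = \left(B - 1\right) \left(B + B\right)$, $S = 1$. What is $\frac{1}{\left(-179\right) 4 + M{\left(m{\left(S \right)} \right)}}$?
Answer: $- \frac{1}{716} \approx -0.0013966$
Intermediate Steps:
$m{\left(B \right)} = 2 B \left(-1 + B\right)$ ($m{\left(B \right)} = \left(-1 + B\right) 2 B = 2 B \left(-1 + B\right)$)
$\frac{1}{\left(-179\right) 4 + M{\left(m{\left(S \right)} \right)}} = \frac{1}{\left(-179\right) 4 + 2 \cdot 1 \left(-1 + 1\right)} = \frac{1}{-716 + 2 \cdot 1 \cdot 0} = \frac{1}{-716 + 0} = \frac{1}{-716} = - \frac{1}{716}$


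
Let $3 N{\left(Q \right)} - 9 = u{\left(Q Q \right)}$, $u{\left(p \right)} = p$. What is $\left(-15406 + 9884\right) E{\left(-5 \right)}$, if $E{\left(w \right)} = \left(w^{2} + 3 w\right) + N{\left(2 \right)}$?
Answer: $- \frac{237446}{3} \approx -79149.0$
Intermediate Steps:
$N{\left(Q \right)} = 3 + \frac{Q^{2}}{3}$ ($N{\left(Q \right)} = 3 + \frac{Q Q}{3} = 3 + \frac{Q^{2}}{3}$)
$E{\left(w \right)} = \frac{13}{3} + w^{2} + 3 w$ ($E{\left(w \right)} = \left(w^{2} + 3 w\right) + \left(3 + \frac{2^{2}}{3}\right) = \left(w^{2} + 3 w\right) + \left(3 + \frac{1}{3} \cdot 4\right) = \left(w^{2} + 3 w\right) + \left(3 + \frac{4}{3}\right) = \left(w^{2} + 3 w\right) + \frac{13}{3} = \frac{13}{3} + w^{2} + 3 w$)
$\left(-15406 + 9884\right) E{\left(-5 \right)} = \left(-15406 + 9884\right) \left(\frac{13}{3} + \left(-5\right)^{2} + 3 \left(-5\right)\right) = - 5522 \left(\frac{13}{3} + 25 - 15\right) = \left(-5522\right) \frac{43}{3} = - \frac{237446}{3}$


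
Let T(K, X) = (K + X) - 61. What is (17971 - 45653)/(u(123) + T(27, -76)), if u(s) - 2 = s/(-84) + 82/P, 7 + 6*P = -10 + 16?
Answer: 775096/16841 ≈ 46.024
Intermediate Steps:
P = -⅙ (P = -7/6 + (-10 + 16)/6 = -7/6 + (⅙)*6 = -7/6 + 1 = -⅙ ≈ -0.16667)
u(s) = -490 - s/84 (u(s) = 2 + (s/(-84) + 82/(-⅙)) = 2 + (s*(-1/84) + 82*(-6)) = 2 + (-s/84 - 492) = 2 + (-492 - s/84) = -490 - s/84)
T(K, X) = -61 + K + X
(17971 - 45653)/(u(123) + T(27, -76)) = (17971 - 45653)/((-490 - 1/84*123) + (-61 + 27 - 76)) = -27682/((-490 - 41/28) - 110) = -27682/(-13761/28 - 110) = -27682/(-16841/28) = -27682*(-28/16841) = 775096/16841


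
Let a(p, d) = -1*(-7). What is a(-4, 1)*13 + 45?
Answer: 136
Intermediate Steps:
a(p, d) = 7
a(-4, 1)*13 + 45 = 7*13 + 45 = 91 + 45 = 136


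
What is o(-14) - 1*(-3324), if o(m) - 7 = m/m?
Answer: 3332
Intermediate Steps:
o(m) = 8 (o(m) = 7 + m/m = 7 + 1 = 8)
o(-14) - 1*(-3324) = 8 - 1*(-3324) = 8 + 3324 = 3332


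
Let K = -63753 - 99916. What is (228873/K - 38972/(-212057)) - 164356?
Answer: -5704371673364841/34707157133 ≈ -1.6436e+5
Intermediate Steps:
K = -163669
(228873/K - 38972/(-212057)) - 164356 = (228873/(-163669) - 38972/(-212057)) - 164356 = (228873*(-1/163669) - 38972*(-1/212057)) - 164356 = (-228873/163669 + 38972/212057) - 164356 = -42155613493/34707157133 - 164356 = -5704371673364841/34707157133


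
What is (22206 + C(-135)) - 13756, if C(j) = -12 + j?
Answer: 8303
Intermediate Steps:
(22206 + C(-135)) - 13756 = (22206 + (-12 - 135)) - 13756 = (22206 - 147) - 13756 = 22059 - 13756 = 8303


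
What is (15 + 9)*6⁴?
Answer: 31104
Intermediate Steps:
(15 + 9)*6⁴ = 24*1296 = 31104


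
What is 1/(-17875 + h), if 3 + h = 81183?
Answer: 1/63305 ≈ 1.5797e-5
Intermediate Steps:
h = 81180 (h = -3 + 81183 = 81180)
1/(-17875 + h) = 1/(-17875 + 81180) = 1/63305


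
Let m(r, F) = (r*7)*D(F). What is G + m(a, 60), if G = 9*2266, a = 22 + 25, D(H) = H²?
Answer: 1204794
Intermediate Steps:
a = 47
m(r, F) = 7*r*F² (m(r, F) = (r*7)*F² = (7*r)*F² = 7*r*F²)
G = 20394
G + m(a, 60) = 20394 + 7*47*60² = 20394 + 7*47*3600 = 20394 + 1184400 = 1204794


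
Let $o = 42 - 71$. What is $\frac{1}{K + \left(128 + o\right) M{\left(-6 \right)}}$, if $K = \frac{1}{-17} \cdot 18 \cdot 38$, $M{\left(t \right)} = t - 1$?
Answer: $- \frac{17}{12465} \approx -0.0013638$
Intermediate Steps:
$o = -29$ ($o = 42 - 71 = -29$)
$M{\left(t \right)} = -1 + t$
$K = - \frac{684}{17}$ ($K = \left(- \frac{1}{17}\right) 18 \cdot 38 = \left(- \frac{18}{17}\right) 38 = - \frac{684}{17} \approx -40.235$)
$\frac{1}{K + \left(128 + o\right) M{\left(-6 \right)}} = \frac{1}{- \frac{684}{17} + \left(128 - 29\right) \left(-1 - 6\right)} = \frac{1}{- \frac{684}{17} + 99 \left(-7\right)} = \frac{1}{- \frac{684}{17} - 693} = \frac{1}{- \frac{12465}{17}} = - \frac{17}{12465}$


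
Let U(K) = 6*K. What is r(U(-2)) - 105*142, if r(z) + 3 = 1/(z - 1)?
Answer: -193870/13 ≈ -14913.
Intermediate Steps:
r(z) = -3 + 1/(-1 + z) (r(z) = -3 + 1/(z - 1) = -3 + 1/(-1 + z))
r(U(-2)) - 105*142 = (4 - 18*(-2))/(-1 + 6*(-2)) - 105*142 = (4 - 3*(-12))/(-1 - 12) - 14910 = (4 + 36)/(-13) - 14910 = -1/13*40 - 14910 = -40/13 - 14910 = -193870/13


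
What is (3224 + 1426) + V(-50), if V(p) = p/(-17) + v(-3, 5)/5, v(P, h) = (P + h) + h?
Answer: 395619/85 ≈ 4654.3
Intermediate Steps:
v(P, h) = P + 2*h
V(p) = 7/5 - p/17 (V(p) = p/(-17) + (-3 + 2*5)/5 = p*(-1/17) + (-3 + 10)*(⅕) = -p/17 + 7*(⅕) = -p/17 + 7/5 = 7/5 - p/17)
(3224 + 1426) + V(-50) = (3224 + 1426) + (7/5 - 1/17*(-50)) = 4650 + (7/5 + 50/17) = 4650 + 369/85 = 395619/85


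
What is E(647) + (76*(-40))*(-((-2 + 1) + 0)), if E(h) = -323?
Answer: -3363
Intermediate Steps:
E(647) + (76*(-40))*(-((-2 + 1) + 0)) = -323 + (76*(-40))*(-((-2 + 1) + 0)) = -323 - (-3040)*(-1 + 0) = -323 - (-3040)*(-1) = -323 - 3040*1 = -323 - 3040 = -3363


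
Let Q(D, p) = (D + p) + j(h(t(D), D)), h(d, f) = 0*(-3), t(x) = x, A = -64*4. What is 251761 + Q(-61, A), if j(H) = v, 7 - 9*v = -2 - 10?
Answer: 2263015/9 ≈ 2.5145e+5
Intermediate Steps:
A = -256
h(d, f) = 0
v = 19/9 (v = 7/9 - (-2 - 10)/9 = 7/9 - ⅑*(-12) = 7/9 + 4/3 = 19/9 ≈ 2.1111)
j(H) = 19/9
Q(D, p) = 19/9 + D + p (Q(D, p) = (D + p) + 19/9 = 19/9 + D + p)
251761 + Q(-61, A) = 251761 + (19/9 - 61 - 256) = 251761 - 2834/9 = 2263015/9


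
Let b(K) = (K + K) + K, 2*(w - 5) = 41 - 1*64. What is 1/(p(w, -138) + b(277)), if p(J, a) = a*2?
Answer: 1/555 ≈ 0.0018018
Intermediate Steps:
w = -13/2 (w = 5 + (41 - 1*64)/2 = 5 + (41 - 64)/2 = 5 + (½)*(-23) = 5 - 23/2 = -13/2 ≈ -6.5000)
b(K) = 3*K (b(K) = 2*K + K = 3*K)
p(J, a) = 2*a
1/(p(w, -138) + b(277)) = 1/(2*(-138) + 3*277) = 1/(-276 + 831) = 1/555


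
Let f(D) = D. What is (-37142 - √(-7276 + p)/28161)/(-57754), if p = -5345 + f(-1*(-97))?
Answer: 18571/28877 + I*√3131/813205197 ≈ 0.64311 + 6.8808e-8*I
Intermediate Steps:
p = -5248 (p = -5345 - 1*(-97) = -5345 + 97 = -5248)
(-37142 - √(-7276 + p)/28161)/(-57754) = (-37142 - √(-7276 - 5248)/28161)/(-57754) = (-37142 - √(-12524)/28161)*(-1/57754) = (-37142 - 2*I*√3131/28161)*(-1/57754) = 18571/28877 + I*√3131/813205197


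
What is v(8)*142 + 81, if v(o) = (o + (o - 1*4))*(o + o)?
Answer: 27345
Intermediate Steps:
v(o) = 2*o*(-4 + 2*o) (v(o) = (o + (o - 4))*(2*o) = (o + (-4 + o))*(2*o) = (-4 + 2*o)*(2*o) = 2*o*(-4 + 2*o))
v(8)*142 + 81 = (4*8*(-2 + 8))*142 + 81 = (4*8*6)*142 + 81 = 192*142 + 81 = 27264 + 81 = 27345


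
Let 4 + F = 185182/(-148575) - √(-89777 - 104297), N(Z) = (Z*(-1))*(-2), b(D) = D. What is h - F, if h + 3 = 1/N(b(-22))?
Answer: 14536733/6537300 + I*√194074 ≈ 2.2237 + 440.54*I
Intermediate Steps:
N(Z) = 2*Z (N(Z) = -Z*(-2) = 2*Z)
F = -779482/148575 - I*√194074 (F = -4 + (185182/(-148575) - √(-89777 - 104297)) = -4 + (185182*(-1/148575) - √(-194074)) = -4 + (-185182/148575 - I*√194074) = -779482/148575 - I*√194074 ≈ -5.2464 - 440.54*I)
h = -133/44 (h = -3 + 1/(2*(-22)) = -3 + 1/(-44) = -3 - 1/44 = -133/44 ≈ -3.0227)
h - F = -133/44 - (-779482/148575 - I*√194074) = -133/44 + (779482/148575 + I*√194074) = 14536733/6537300 + I*√194074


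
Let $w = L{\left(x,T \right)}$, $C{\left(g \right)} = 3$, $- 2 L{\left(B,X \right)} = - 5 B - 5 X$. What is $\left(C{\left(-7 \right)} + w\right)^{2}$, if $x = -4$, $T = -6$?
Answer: $484$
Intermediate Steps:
$L{\left(B,X \right)} = \frac{5 B}{2} + \frac{5 X}{2}$ ($L{\left(B,X \right)} = - \frac{- 5 B - 5 X}{2} = \frac{5 B}{2} + \frac{5 X}{2}$)
$w = -25$ ($w = \frac{5}{2} \left(-4\right) + \frac{5}{2} \left(-6\right) = -10 - 15 = -25$)
$\left(C{\left(-7 \right)} + w\right)^{2} = \left(3 - 25\right)^{2} = \left(-22\right)^{2} = 484$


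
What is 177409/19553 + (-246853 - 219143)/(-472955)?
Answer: 93018093383/9247689115 ≈ 10.059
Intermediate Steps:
177409/19553 + (-246853 - 219143)/(-472955) = 177409*(1/19553) - 465996*(-1/472955) = 177409/19553 + 465996/472955 = 93018093383/9247689115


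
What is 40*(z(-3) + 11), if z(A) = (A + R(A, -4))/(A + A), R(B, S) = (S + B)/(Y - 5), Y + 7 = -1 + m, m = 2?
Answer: 15040/33 ≈ 455.76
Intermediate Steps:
Y = -6 (Y = -7 + (-1 + 2) = -7 + 1 = -6)
R(B, S) = -B/11 - S/11 (R(B, S) = (S + B)/(-6 - 5) = (B + S)/(-11) = (B + S)*(-1/11) = -B/11 - S/11)
z(A) = (4/11 + 10*A/11)/(2*A) (z(A) = (A + (-A/11 - 1/11*(-4)))/(A + A) = (A + (-A/11 + 4/11))/((2*A)) = (A + (4/11 - A/11))*(1/(2*A)) = (4/11 + 10*A/11)*(1/(2*A)) = (4/11 + 10*A/11)/(2*A))
40*(z(-3) + 11) = 40*((1/11)*(2 + 5*(-3))/(-3) + 11) = 40*((1/11)*(-⅓)*(2 - 15) + 11) = 40*((1/11)*(-⅓)*(-13) + 11) = 40*(13/33 + 11) = 40*(376/33) = 15040/33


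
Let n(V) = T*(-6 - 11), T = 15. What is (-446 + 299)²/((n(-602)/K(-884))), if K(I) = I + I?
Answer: 749112/5 ≈ 1.4982e+5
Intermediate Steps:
K(I) = 2*I
n(V) = -255 (n(V) = 15*(-6 - 11) = 15*(-17) = -255)
(-446 + 299)²/((n(-602)/K(-884))) = (-446 + 299)²/((-255/(2*(-884)))) = (-147)²/((-255/(-1768))) = 21609/((-255*(-1/1768))) = 21609/(15/104) = 21609*(104/15) = 749112/5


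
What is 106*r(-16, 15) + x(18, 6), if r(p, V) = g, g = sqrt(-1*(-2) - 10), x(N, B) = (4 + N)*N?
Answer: 396 + 212*I*sqrt(2) ≈ 396.0 + 299.81*I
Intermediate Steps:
x(N, B) = N*(4 + N)
g = 2*I*sqrt(2) (g = sqrt(2 - 10) = sqrt(-8) = 2*I*sqrt(2) ≈ 2.8284*I)
r(p, V) = 2*I*sqrt(2)
106*r(-16, 15) + x(18, 6) = 106*(2*I*sqrt(2)) + 18*(4 + 18) = 212*I*sqrt(2) + 18*22 = 212*I*sqrt(2) + 396 = 396 + 212*I*sqrt(2)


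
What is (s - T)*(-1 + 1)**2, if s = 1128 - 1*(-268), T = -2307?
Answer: 0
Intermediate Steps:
s = 1396 (s = 1128 + 268 = 1396)
(s - T)*(-1 + 1)**2 = (1396 - 1*(-2307))*(-1 + 1)**2 = (1396 + 2307)*0**2 = 3703*0 = 0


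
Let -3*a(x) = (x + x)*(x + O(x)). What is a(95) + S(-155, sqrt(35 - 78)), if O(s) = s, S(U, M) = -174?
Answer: -36622/3 ≈ -12207.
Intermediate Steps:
a(x) = -4*x**2/3 (a(x) = -(x + x)*(x + x)/3 = -2*x*2*x/3 = -4*x**2/3)
a(95) + S(-155, sqrt(35 - 78)) = -4/3*95**2 - 174 = -4/3*9025 - 174 = -36100/3 - 174 = -36622/3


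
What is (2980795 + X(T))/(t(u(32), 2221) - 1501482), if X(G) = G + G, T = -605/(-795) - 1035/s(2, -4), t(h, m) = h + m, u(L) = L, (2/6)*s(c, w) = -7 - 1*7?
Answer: -3317681384/1668641877 ≈ -1.9883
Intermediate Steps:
s(c, w) = -42 (s(c, w) = 3*(-7 - 1*7) = 3*(-7 - 7) = 3*(-14) = -42)
T = 56549/2226 (T = -605/(-795) - 1035/(-42) = -605*(-1/795) - 1035*(-1/42) = 121/159 + 345/14 = 56549/2226 ≈ 25.404)
X(G) = 2*G
(2980795 + X(T))/(t(u(32), 2221) - 1501482) = (2980795 + 2*(56549/2226))/((32 + 2221) - 1501482) = (2980795 + 56549/1113)/(2253 - 1501482) = (3317681384/1113)/(-1499229) = (3317681384/1113)*(-1/1499229) = -3317681384/1668641877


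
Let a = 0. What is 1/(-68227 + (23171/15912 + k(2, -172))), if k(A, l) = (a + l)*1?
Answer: -936/64020101 ≈ -1.4620e-5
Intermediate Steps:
k(A, l) = l (k(A, l) = (0 + l)*1 = l*1 = l)
1/(-68227 + (23171/15912 + k(2, -172))) = 1/(-68227 + (23171/15912 - 172)) = 1/(-68227 + (23171*(1/15912) - 172)) = 1/(-68227 + (1363/936 - 172)) = 1/(-68227 - 159629/936) = 1/(-64020101/936) = -936/64020101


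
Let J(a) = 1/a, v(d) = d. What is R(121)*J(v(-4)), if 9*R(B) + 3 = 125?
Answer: -61/18 ≈ -3.3889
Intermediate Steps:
R(B) = 122/9 (R(B) = -⅓ + (⅑)*125 = -⅓ + 125/9 = 122/9)
R(121)*J(v(-4)) = (122/9)/(-4) = (122/9)*(-¼) = -61/18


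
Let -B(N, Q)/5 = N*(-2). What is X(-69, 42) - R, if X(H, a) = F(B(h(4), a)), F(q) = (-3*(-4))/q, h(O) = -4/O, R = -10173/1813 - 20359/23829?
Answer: 1137404558/216009885 ≈ 5.2655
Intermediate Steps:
R = -279323284/43201977 (R = -10173*1/1813 - 20359*1/23829 = -10173/1813 - 20359/23829 = -279323284/43201977 ≈ -6.4655)
B(N, Q) = 10*N (B(N, Q) = -5*N*(-2) = -(-10)*N = 10*N)
F(q) = 12/q
X(H, a) = -6/5 (X(H, a) = 12/((10*(-4/4))) = 12/((10*(-4*1/4))) = 12/((10*(-1))) = 12/(-10) = 12*(-1/10) = -6/5)
X(-69, 42) - R = -6/5 - 1*(-279323284/43201977) = -6/5 + 279323284/43201977 = 1137404558/216009885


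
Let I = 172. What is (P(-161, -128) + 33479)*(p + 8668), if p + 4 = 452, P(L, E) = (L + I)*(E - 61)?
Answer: 286242400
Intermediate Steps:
P(L, E) = (-61 + E)*(172 + L) (P(L, E) = (L + 172)*(E - 61) = (172 + L)*(-61 + E) = (-61 + E)*(172 + L))
p = 448 (p = -4 + 452 = 448)
(P(-161, -128) + 33479)*(p + 8668) = ((-10492 - 61*(-161) + 172*(-128) - 128*(-161)) + 33479)*(448 + 8668) = ((-10492 + 9821 - 22016 + 20608) + 33479)*9116 = (-2079 + 33479)*9116 = 31400*9116 = 286242400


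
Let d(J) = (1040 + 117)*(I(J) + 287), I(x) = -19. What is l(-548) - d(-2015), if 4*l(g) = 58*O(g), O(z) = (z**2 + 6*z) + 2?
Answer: 3996685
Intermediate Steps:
O(z) = 2 + z**2 + 6*z
d(J) = 310076 (d(J) = (1040 + 117)*(-19 + 287) = 1157*268 = 310076)
l(g) = 29 + 87*g + 29*g**2/2 (l(g) = (58*(2 + g**2 + 6*g))/4 = (116 + 58*g**2 + 348*g)/4 = 29 + 87*g + 29*g**2/2)
l(-548) - d(-2015) = (29 + 87*(-548) + (29/2)*(-548)**2) - 1*310076 = (29 - 47676 + (29/2)*300304) - 310076 = (29 - 47676 + 4354408) - 310076 = 4306761 - 310076 = 3996685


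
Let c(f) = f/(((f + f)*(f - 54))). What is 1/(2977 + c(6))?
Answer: 96/285791 ≈ 0.00033591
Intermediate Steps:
c(f) = 1/(2*(-54 + f)) (c(f) = f/(((2*f)*(-54 + f))) = f/((2*f*(-54 + f))) = f*(1/(2*f*(-54 + f))) = 1/(2*(-54 + f)))
1/(2977 + c(6)) = 1/(2977 + 1/(2*(-54 + 6))) = 1/(2977 + (1/2)/(-48)) = 1/(2977 + (1/2)*(-1/48)) = 1/(2977 - 1/96) = 1/(285791/96) = 96/285791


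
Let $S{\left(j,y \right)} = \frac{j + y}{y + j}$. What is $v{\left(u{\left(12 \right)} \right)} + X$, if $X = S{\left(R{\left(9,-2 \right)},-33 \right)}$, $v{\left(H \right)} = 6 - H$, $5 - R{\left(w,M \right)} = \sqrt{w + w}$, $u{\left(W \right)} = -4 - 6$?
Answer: $17$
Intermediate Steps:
$u{\left(W \right)} = -10$ ($u{\left(W \right)} = -4 - 6 = -10$)
$R{\left(w,M \right)} = 5 - \sqrt{2} \sqrt{w}$ ($R{\left(w,M \right)} = 5 - \sqrt{w + w} = 5 - \sqrt{2 w} = 5 - \sqrt{2} \sqrt{w}$)
$S{\left(j,y \right)} = 1$ ($S{\left(j,y \right)} = \frac{j + y}{j + y} = 1$)
$X = 1$
$v{\left(u{\left(12 \right)} \right)} + X = \left(6 - -10\right) + 1 = \left(6 + 10\right) + 1 = 16 + 1 = 17$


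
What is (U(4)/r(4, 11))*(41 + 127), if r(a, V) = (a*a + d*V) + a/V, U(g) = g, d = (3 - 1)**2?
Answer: 924/83 ≈ 11.133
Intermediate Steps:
d = 4 (d = 2**2 = 4)
r(a, V) = a**2 + 4*V + a/V (r(a, V) = (a*a + 4*V) + a/V = (a**2 + 4*V) + a/V = a**2 + 4*V + a/V)
(U(4)/r(4, 11))*(41 + 127) = (4/(4**2 + 4*11 + 4/11))*(41 + 127) = (4/(16 + 44 + 4*(1/11)))*168 = (4/(16 + 44 + 4/11))*168 = (4/(664/11))*168 = (4*(11/664))*168 = (11/166)*168 = 924/83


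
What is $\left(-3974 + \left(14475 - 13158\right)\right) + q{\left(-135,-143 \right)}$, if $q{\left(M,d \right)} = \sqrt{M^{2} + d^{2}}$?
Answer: $-2657 + \sqrt{38674} \approx -2460.3$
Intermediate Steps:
$\left(-3974 + \left(14475 - 13158\right)\right) + q{\left(-135,-143 \right)} = \left(-3974 + \left(14475 - 13158\right)\right) + \sqrt{\left(-135\right)^{2} + \left(-143\right)^{2}} = \left(-3974 + 1317\right) + \sqrt{18225 + 20449} = -2657 + \sqrt{38674}$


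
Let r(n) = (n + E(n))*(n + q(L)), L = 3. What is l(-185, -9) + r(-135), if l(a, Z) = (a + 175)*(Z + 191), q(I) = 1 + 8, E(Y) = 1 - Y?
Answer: -1946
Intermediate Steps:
q(I) = 9
l(a, Z) = (175 + a)*(191 + Z)
r(n) = 9 + n (r(n) = (n + (1 - n))*(n + 9) = 1*(9 + n) = 9 + n)
l(-185, -9) + r(-135) = (33425 + 175*(-9) + 191*(-185) - 9*(-185)) + (9 - 135) = (33425 - 1575 - 35335 + 1665) - 126 = -1820 - 126 = -1946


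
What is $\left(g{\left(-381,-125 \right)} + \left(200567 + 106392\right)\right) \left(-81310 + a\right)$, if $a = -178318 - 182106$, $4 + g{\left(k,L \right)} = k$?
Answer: $-135424159316$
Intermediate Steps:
$g{\left(k,L \right)} = -4 + k$
$a = -360424$
$\left(g{\left(-381,-125 \right)} + \left(200567 + 106392\right)\right) \left(-81310 + a\right) = \left(\left(-4 - 381\right) + \left(200567 + 106392\right)\right) \left(-81310 - 360424\right) = \left(-385 + 306959\right) \left(-441734\right) = 306574 \left(-441734\right) = -135424159316$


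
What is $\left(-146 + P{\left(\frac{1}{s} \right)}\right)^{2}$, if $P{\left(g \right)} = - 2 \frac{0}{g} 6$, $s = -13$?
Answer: $21316$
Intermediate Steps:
$P{\left(g \right)} = 0$ ($P{\left(g \right)} = \left(-2\right) 0 \cdot 6 = 0 \cdot 6 = 0$)
$\left(-146 + P{\left(\frac{1}{s} \right)}\right)^{2} = \left(-146 + 0\right)^{2} = \left(-146\right)^{2} = 21316$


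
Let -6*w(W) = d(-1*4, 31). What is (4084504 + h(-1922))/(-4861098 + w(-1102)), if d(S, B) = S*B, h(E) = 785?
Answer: -12255867/14583232 ≈ -0.84041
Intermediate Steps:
d(S, B) = B*S
w(W) = 62/3 (w(W) = -31*(-1*4)/6 = -31*(-4)/6 = -1/6*(-124) = 62/3)
(4084504 + h(-1922))/(-4861098 + w(-1102)) = (4084504 + 785)/(-4861098 + 62/3) = 4085289/(-14583232/3) = 4085289*(-3/14583232) = -12255867/14583232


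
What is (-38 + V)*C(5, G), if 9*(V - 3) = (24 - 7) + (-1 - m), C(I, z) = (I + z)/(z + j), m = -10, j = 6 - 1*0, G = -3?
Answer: -578/27 ≈ -21.407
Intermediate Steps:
j = 6 (j = 6 + 0 = 6)
C(I, z) = (I + z)/(6 + z) (C(I, z) = (I + z)/(z + 6) = (I + z)/(6 + z))
V = 53/9 (V = 3 + ((24 - 7) + (-1 - 1*(-10)))/9 = 3 + (17 + (-1 + 10))/9 = 3 + (17 + 9)/9 = 3 + (1/9)*26 = 3 + 26/9 = 53/9 ≈ 5.8889)
(-38 + V)*C(5, G) = (-38 + 53/9)*((5 - 3)/(6 - 3)) = -289*2/(9*3) = -289*2/27 = -289/9*2/3 = -578/27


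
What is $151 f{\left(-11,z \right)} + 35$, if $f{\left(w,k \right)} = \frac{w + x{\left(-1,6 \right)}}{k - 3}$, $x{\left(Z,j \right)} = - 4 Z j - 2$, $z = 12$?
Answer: $\frac{1976}{9} \approx 219.56$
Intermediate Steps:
$x{\left(Z,j \right)} = -2 - 4 Z j$ ($x{\left(Z,j \right)} = - 4 Z j - 2 = -2 - 4 Z j$)
$f{\left(w,k \right)} = \frac{22 + w}{-3 + k}$ ($f{\left(w,k \right)} = \frac{w - \left(2 - 24\right)}{k - 3} = \frac{w + \left(-2 + 24\right)}{-3 + k} = \frac{w + 22}{-3 + k} = \frac{22 + w}{-3 + k}$)
$151 f{\left(-11,z \right)} + 35 = 151 \frac{22 - 11}{-3 + 12} + 35 = 151 \cdot \frac{1}{9} \cdot 11 + 35 = 151 \cdot \frac{11}{9} + 35 = \frac{1661}{9} + 35 = \frac{1976}{9}$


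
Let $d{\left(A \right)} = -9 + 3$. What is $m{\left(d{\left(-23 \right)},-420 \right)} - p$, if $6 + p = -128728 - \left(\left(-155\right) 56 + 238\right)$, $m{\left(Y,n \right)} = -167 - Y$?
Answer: $120131$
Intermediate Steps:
$d{\left(A \right)} = -6$
$p = -120292$ ($p = -6 - \left(128966 - 8680\right) = -6 - 120286 = -120292$)
$m{\left(d{\left(-23 \right)},-420 \right)} - p = \left(-167 - -6\right) - -120292 = \left(-167 + 6\right) + 120292 = -161 + 120292 = 120131$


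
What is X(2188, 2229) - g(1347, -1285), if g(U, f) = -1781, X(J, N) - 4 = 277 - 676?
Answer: 1386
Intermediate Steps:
X(J, N) = -395 (X(J, N) = 4 + (277 - 676) = 4 - 399 = -395)
X(2188, 2229) - g(1347, -1285) = -395 - 1*(-1781) = -395 + 1781 = 1386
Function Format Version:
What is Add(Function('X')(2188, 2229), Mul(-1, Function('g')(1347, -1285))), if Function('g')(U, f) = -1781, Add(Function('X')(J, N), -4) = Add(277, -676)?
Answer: 1386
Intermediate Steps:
Function('X')(J, N) = -395 (Function('X')(J, N) = Add(4, Add(277, -676)) = Add(4, -399) = -395)
Add(Function('X')(2188, 2229), Mul(-1, Function('g')(1347, -1285))) = Add(-395, Mul(-1, -1781)) = Add(-395, 1781) = 1386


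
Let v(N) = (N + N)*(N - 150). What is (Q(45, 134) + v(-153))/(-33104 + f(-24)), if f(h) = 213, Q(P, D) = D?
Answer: -92852/32891 ≈ -2.8230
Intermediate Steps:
v(N) = 2*N*(-150 + N) (v(N) = (2*N)*(-150 + N) = 2*N*(-150 + N))
(Q(45, 134) + v(-153))/(-33104 + f(-24)) = (134 + 2*(-153)*(-150 - 153))/(-33104 + 213) = (134 + 2*(-153)*(-303))/(-32891) = (134 + 92718)*(-1/32891) = 92852*(-1/32891) = -92852/32891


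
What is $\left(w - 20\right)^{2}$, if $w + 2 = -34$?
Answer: $3136$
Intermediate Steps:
$w = -36$ ($w = -2 - 34 = -36$)
$\left(w - 20\right)^{2} = \left(-36 - 20\right)^{2} = \left(-56\right)^{2} = 3136$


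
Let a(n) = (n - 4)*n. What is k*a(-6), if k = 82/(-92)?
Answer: -1230/23 ≈ -53.478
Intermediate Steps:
k = -41/46 (k = 82*(-1/92) = -41/46 ≈ -0.89130)
a(n) = n*(-4 + n) (a(n) = (-4 + n)*n = n*(-4 + n))
k*a(-6) = -(-123)*(-4 - 6)/23 = -(-123)*(-10)/23 = -41/46*60 = -1230/23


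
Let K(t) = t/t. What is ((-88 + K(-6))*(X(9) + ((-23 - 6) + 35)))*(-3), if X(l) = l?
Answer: 3915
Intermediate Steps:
K(t) = 1
((-88 + K(-6))*(X(9) + ((-23 - 6) + 35)))*(-3) = ((-88 + 1)*(9 + ((-23 - 6) + 35)))*(-3) = -87*(9 + (-29 + 35))*(-3) = -87*(9 + 6)*(-3) = -87*15*(-3) = -1305*(-3) = 3915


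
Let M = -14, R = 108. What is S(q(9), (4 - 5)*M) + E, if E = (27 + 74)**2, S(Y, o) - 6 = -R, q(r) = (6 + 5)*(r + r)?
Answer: 10099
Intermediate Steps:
q(r) = 22*r (q(r) = 11*(2*r) = 22*r)
S(Y, o) = -102 (S(Y, o) = 6 - 1*108 = 6 - 108 = -102)
E = 10201 (E = 101**2 = 10201)
S(q(9), (4 - 5)*M) + E = -102 + 10201 = 10099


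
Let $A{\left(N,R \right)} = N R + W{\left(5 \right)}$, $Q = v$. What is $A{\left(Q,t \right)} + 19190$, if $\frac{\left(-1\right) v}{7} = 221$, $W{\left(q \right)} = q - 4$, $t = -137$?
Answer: $231130$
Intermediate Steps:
$W{\left(q \right)} = -4 + q$
$v = -1547$ ($v = \left(-7\right) 221 = -1547$)
$Q = -1547$
$A{\left(N,R \right)} = 1 + N R$ ($A{\left(N,R \right)} = N R + \left(-4 + 5\right) = N R + 1 = 1 + N R$)
$A{\left(Q,t \right)} + 19190 = \left(1 - -211939\right) + 19190 = \left(1 + 211939\right) + 19190 = 211940 + 19190 = 231130$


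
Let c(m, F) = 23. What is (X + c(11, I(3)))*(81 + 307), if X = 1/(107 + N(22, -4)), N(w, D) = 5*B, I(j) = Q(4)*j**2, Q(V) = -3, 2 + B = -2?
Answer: 776776/87 ≈ 8928.5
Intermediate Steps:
B = -4 (B = -2 - 2 = -4)
I(j) = -3*j**2
N(w, D) = -20 (N(w, D) = 5*(-4) = -20)
X = 1/87 (X = 1/(107 - 20) = 1/87 ≈ 0.011494)
(X + c(11, I(3)))*(81 + 307) = (1/87 + 23)*(81 + 307) = (2002/87)*388 = 776776/87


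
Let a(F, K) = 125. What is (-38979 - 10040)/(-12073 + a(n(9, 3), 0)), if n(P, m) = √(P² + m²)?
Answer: 49019/11948 ≈ 4.1027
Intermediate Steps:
(-38979 - 10040)/(-12073 + a(n(9, 3), 0)) = (-38979 - 10040)/(-12073 + 125) = -49019/(-11948) = -49019*(-1/11948) = 49019/11948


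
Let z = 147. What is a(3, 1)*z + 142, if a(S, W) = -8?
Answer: -1034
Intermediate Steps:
a(3, 1)*z + 142 = -8*147 + 142 = -1176 + 142 = -1034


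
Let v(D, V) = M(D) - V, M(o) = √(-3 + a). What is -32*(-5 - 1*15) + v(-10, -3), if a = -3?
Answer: 643 + I*√6 ≈ 643.0 + 2.4495*I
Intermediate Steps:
M(o) = I*√6 (M(o) = √(-3 - 3) = √(-6) = I*√6)
v(D, V) = -V + I*√6 (v(D, V) = I*√6 - V = -V + I*√6)
-32*(-5 - 1*15) + v(-10, -3) = -32*(-5 - 1*15) + (-1*(-3) + I*√6) = -32*(-5 - 15) + (3 + I*√6) = -32*(-20) + (3 + I*√6) = 640 + (3 + I*√6) = 643 + I*√6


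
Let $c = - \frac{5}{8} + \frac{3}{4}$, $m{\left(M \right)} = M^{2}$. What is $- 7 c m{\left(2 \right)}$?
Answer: $- \frac{7}{2} \approx -3.5$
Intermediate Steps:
$c = \frac{1}{8}$ ($c = \left(-5\right) \frac{1}{8} + 3 \cdot \frac{1}{4} = - \frac{5}{8} + \frac{3}{4} = \frac{1}{8} \approx 0.125$)
$- 7 c m{\left(2 \right)} = \left(-7\right) \frac{1}{8} \cdot 2^{2} = \left(- \frac{7}{8}\right) 4 = - \frac{7}{2}$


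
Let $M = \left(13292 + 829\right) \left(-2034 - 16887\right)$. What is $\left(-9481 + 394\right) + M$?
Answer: $-267192528$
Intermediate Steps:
$M = -267183441$ ($M = 14121 \left(-18921\right) = -267183441$)
$\left(-9481 + 394\right) + M = \left(-9481 + 394\right) - 267183441 = -9087 - 267183441 = -267192528$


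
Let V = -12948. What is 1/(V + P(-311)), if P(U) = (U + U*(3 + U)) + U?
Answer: 1/82218 ≈ 1.2163e-5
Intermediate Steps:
P(U) = 2*U + U*(3 + U)
1/(V + P(-311)) = 1/(-12948 - 311*(5 - 311)) = 1/(-12948 - 311*(-306)) = 1/(-12948 + 95166) = 1/82218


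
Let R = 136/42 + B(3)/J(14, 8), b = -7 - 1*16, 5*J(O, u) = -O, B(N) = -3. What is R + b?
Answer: -785/42 ≈ -18.690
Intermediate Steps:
J(O, u) = -O/5 (J(O, u) = (-O)/5 = -O/5)
b = -23 (b = -7 - 16 = -23)
R = 181/42 (R = 136/42 - 3/((-⅕*14)) = 136*(1/42) - 3/(-14/5) = 68/21 - 3*(-5/14) = 68/21 + 15/14 = 181/42 ≈ 4.3095)
R + b = 181/42 - 23 = -785/42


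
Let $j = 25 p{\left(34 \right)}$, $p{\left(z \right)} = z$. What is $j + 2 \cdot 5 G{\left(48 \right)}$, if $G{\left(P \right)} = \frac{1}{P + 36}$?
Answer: $\frac{35705}{42} \approx 850.12$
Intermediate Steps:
$G{\left(P \right)} = \frac{1}{36 + P}$
$j = 850$ ($j = 25 \cdot 34 = 850$)
$j + 2 \cdot 5 G{\left(48 \right)} = 850 + \frac{2 \cdot 5}{36 + 48} = 850 + \frac{10}{84} = 850 + 10 \cdot \frac{1}{84} = 850 + \frac{5}{42} = \frac{35705}{42}$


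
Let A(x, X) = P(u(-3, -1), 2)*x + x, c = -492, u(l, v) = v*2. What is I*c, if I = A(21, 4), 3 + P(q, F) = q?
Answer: 41328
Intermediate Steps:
u(l, v) = 2*v
P(q, F) = -3 + q
A(x, X) = -4*x (A(x, X) = (-3 + 2*(-1))*x + x = (-3 - 2)*x + x = -5*x + x = -4*x)
I = -84 (I = -4*21 = -84)
I*c = -84*(-492) = 41328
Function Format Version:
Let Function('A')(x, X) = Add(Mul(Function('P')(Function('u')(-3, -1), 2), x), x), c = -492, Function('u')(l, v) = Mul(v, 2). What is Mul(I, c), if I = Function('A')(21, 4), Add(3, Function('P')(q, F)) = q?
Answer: 41328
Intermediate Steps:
Function('u')(l, v) = Mul(2, v)
Function('P')(q, F) = Add(-3, q)
Function('A')(x, X) = Mul(-4, x) (Function('A')(x, X) = Add(Mul(Add(-3, Mul(2, -1)), x), x) = Add(Mul(Add(-3, -2), x), x) = Add(Mul(-5, x), x) = Mul(-4, x))
I = -84 (I = Mul(-4, 21) = -84)
Mul(I, c) = Mul(-84, -492) = 41328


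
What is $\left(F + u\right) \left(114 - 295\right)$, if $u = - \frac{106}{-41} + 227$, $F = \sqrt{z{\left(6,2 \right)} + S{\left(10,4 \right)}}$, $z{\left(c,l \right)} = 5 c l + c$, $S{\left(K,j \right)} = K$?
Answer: $- \frac{1703753}{41} - 362 \sqrt{19} \approx -43133.0$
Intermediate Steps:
$z{\left(c,l \right)} = c + 5 c l$ ($z{\left(c,l \right)} = 5 c l + c = c + 5 c l$)
$F = 2 \sqrt{19}$ ($F = \sqrt{6 \left(1 + 5 \cdot 2\right) + 10} = \sqrt{6 \left(1 + 10\right) + 10} = \sqrt{6 \cdot 11 + 10} = \sqrt{66 + 10} = \sqrt{76} = 2 \sqrt{19} \approx 8.7178$)
$u = \frac{9413}{41}$ ($u = \left(-106\right) \left(- \frac{1}{41}\right) + 227 = \frac{106}{41} + 227 = \frac{9413}{41} \approx 229.59$)
$\left(F + u\right) \left(114 - 295\right) = \left(2 \sqrt{19} + \frac{9413}{41}\right) \left(114 - 295\right) = \left(\frac{9413}{41} + 2 \sqrt{19}\right) \left(-181\right) = - \frac{1703753}{41} - 362 \sqrt{19}$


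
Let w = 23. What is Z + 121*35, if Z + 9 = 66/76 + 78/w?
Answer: 3697247/874 ≈ 4230.3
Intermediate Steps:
Z = -4143/874 (Z = -9 + (66/76 + 78/23) = -9 + (66*(1/76) + 78*(1/23)) = -9 + (33/38 + 78/23) = -9 + 3723/874 = -4143/874 ≈ -4.7403)
Z + 121*35 = -4143/874 + 121*35 = -4143/874 + 4235 = 3697247/874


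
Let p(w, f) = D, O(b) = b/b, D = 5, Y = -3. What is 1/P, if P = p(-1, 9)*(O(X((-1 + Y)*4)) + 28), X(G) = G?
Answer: 1/145 ≈ 0.0068966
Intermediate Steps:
O(b) = 1
p(w, f) = 5
P = 145 (P = 5*(1 + 28) = 5*29 = 145)
1/P = 1/145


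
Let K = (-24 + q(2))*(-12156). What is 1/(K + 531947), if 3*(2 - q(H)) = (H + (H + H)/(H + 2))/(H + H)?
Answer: 1/802418 ≈ 1.2462e-6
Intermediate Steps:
q(H) = 2 - (H + 2*H/(2 + H))/(6*H) (q(H) = 2 - (H + (H + H)/(H + 2))/(3*(H + H)) = 2 - (H + (2*H)/(2 + H))/(3*(2*H)) = 2 - (H + 2*H/(2 + H))*1/(2*H)/3 = 2 - (H + 2*H/(2 + H))/(6*H))
K = 270471 (K = (-24 + (20 + 11*2)/(6*(2 + 2)))*(-12156) = (-24 + (⅙)*(20 + 22)/4)*(-12156) = (-24 + (⅙)*(¼)*42)*(-12156) = (-24 + 7/4)*(-12156) = -89/4*(-12156) = 270471)
1/(K + 531947) = 1/(270471 + 531947) = 1/802418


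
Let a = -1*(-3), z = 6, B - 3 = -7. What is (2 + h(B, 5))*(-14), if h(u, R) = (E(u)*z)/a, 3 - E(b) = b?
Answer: -224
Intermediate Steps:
B = -4 (B = 3 - 7 = -4)
E(b) = 3 - b
a = 3
h(u, R) = 6 - 2*u (h(u, R) = ((3 - u)*6)/3 = (18 - 6*u)*(1/3) = 6 - 2*u)
(2 + h(B, 5))*(-14) = (2 + (6 - 2*(-4)))*(-14) = (2 + (6 + 8))*(-14) = (2 + 14)*(-14) = 16*(-14) = -224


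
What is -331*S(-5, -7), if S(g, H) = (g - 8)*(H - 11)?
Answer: -77454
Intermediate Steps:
S(g, H) = (-11 + H)*(-8 + g) (S(g, H) = (-8 + g)*(-11 + H) = (-11 + H)*(-8 + g))
-331*S(-5, -7) = -331*(88 - 11*(-5) - 8*(-7) - 7*(-5)) = -331*(88 + 55 + 56 + 35) = -331*234 = -77454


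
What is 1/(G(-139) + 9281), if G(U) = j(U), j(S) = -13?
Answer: 1/9268 ≈ 0.00010790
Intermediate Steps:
G(U) = -13
1/(G(-139) + 9281) = 1/(-13 + 9281) = 1/9268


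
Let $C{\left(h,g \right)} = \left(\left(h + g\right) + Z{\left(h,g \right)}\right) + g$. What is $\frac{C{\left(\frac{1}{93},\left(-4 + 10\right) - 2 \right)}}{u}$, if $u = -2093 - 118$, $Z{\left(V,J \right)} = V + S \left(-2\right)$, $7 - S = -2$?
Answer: $\frac{928}{205623} \approx 0.0045131$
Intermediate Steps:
$S = 9$ ($S = 7 - -2 = 7 + 2 = 9$)
$Z{\left(V,J \right)} = -18 + V$ ($Z{\left(V,J \right)} = V + 9 \left(-2\right) = V - 18 = -18 + V$)
$u = -2211$
$C{\left(h,g \right)} = -18 + 2 g + 2 h$ ($C{\left(h,g \right)} = \left(\left(h + g\right) + \left(-18 + h\right)\right) + g = \left(\left(g + h\right) + \left(-18 + h\right)\right) + g = \left(-18 + g + 2 h\right) + g = -18 + 2 g + 2 h$)
$\frac{C{\left(\frac{1}{93},\left(-4 + 10\right) - 2 \right)}}{u} = \frac{-18 + 2 \left(\left(-4 + 10\right) - 2\right) + \frac{2}{93}}{-2211} = \left(-18 + 2 \left(6 - 2\right) + 2 \cdot \frac{1}{93}\right) \left(- \frac{1}{2211}\right) = \left(-18 + 2 \cdot 4 + \frac{2}{93}\right) \left(- \frac{1}{2211}\right) = \left(-18 + 8 + \frac{2}{93}\right) \left(- \frac{1}{2211}\right) = \left(- \frac{928}{93}\right) \left(- \frac{1}{2211}\right) = \frac{928}{205623}$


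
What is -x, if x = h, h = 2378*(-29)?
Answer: 68962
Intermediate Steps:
h = -68962
x = -68962
-x = -1*(-68962) = 68962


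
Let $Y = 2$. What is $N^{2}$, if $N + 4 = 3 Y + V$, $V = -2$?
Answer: $0$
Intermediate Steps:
$N = 0$ ($N = -4 + \left(3 \cdot 2 - 2\right) = -4 + \left(6 - 2\right) = -4 + 4 = 0$)
$N^{2} = 0^{2} = 0$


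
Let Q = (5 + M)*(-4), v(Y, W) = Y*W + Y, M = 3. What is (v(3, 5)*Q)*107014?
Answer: -61640064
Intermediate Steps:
v(Y, W) = Y + W*Y (v(Y, W) = W*Y + Y = Y + W*Y)
Q = -32 (Q = (5 + 3)*(-4) = 8*(-4) = -32)
(v(3, 5)*Q)*107014 = ((3*(1 + 5))*(-32))*107014 = ((3*6)*(-32))*107014 = (18*(-32))*107014 = -576*107014 = -61640064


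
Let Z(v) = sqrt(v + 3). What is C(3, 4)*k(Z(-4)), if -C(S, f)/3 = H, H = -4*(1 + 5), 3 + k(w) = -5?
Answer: -576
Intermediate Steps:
Z(v) = sqrt(3 + v)
k(w) = -8 (k(w) = -3 - 5 = -8)
H = -24 (H = -4*6 = -24)
C(S, f) = 72 (C(S, f) = -3*(-24) = 72)
C(3, 4)*k(Z(-4)) = 72*(-8) = -576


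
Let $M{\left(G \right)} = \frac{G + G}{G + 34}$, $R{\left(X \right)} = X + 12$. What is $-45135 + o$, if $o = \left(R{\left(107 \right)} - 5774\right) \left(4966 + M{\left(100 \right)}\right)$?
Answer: $- \frac{1885132455}{67} \approx -2.8136 \cdot 10^{7}$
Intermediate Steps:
$R{\left(X \right)} = 12 + X$
$M{\left(G \right)} = \frac{2 G}{34 + G}$
$o = - \frac{1882108410}{67}$ ($o = \left(\left(12 + 107\right) - 5774\right) \left(4966 + 2 \cdot 100 \frac{1}{34 + 100}\right) = \left(119 - 5774\right) \left(4966 + 2 \cdot 100 \cdot \frac{1}{134}\right) = - 5655 \left(4966 + 2 \cdot 100 \cdot \frac{1}{134}\right) = - 5655 \left(4966 + \frac{100}{67}\right) = \left(-5655\right) \frac{332822}{67} = - \frac{1882108410}{67} \approx -2.8091 \cdot 10^{7}$)
$-45135 + o = -45135 - \frac{1882108410}{67} = - \frac{1885132455}{67}$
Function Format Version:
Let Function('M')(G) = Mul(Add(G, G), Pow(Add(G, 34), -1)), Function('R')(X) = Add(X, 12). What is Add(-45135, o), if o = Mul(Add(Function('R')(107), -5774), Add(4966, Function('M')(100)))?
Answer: Rational(-1885132455, 67) ≈ -2.8136e+7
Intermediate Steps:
Function('R')(X) = Add(12, X)
Function('M')(G) = Mul(2, G, Pow(Add(34, G), -1)) (Function('M')(G) = Mul(Mul(2, G), Pow(Add(34, G), -1)) = Mul(2, G, Pow(Add(34, G), -1)))
o = Rational(-1882108410, 67) (o = Mul(Add(Add(12, 107), -5774), Add(4966, Mul(2, 100, Pow(Add(34, 100), -1)))) = Mul(Add(119, -5774), Add(4966, Mul(2, 100, Pow(134, -1)))) = Mul(-5655, Add(4966, Mul(2, 100, Rational(1, 134)))) = Mul(-5655, Add(4966, Rational(100, 67))) = Mul(-5655, Rational(332822, 67)) = Rational(-1882108410, 67) ≈ -2.8091e+7)
Add(-45135, o) = Add(-45135, Rational(-1882108410, 67)) = Rational(-1885132455, 67)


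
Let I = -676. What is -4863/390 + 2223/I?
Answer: -4097/260 ≈ -15.758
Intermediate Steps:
-4863/390 + 2223/I = -4863/390 + 2223/(-676) = -4863*1/390 + 2223*(-1/676) = -1621/130 - 171/52 = -4097/260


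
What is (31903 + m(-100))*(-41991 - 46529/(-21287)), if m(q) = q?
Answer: -4060860955152/3041 ≈ -1.3354e+9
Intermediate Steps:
(31903 + m(-100))*(-41991 - 46529/(-21287)) = (31903 - 100)*(-41991 - 46529/(-21287)) = 31803*(-41991 - 46529*(-1/21287)) = 31803*(-41991 + 6647/3041) = 31803*(-127687984/3041) = -4060860955152/3041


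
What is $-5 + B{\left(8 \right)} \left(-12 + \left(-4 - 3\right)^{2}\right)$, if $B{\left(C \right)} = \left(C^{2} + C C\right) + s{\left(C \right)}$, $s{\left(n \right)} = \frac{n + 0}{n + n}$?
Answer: $\frac{9499}{2} \approx 4749.5$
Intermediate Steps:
$s{\left(n \right)} = \frac{1}{2}$ ($s{\left(n \right)} = \frac{n}{2 n} = n \frac{1}{2 n} = \frac{1}{2}$)
$B{\left(C \right)} = \frac{1}{2} + 2 C^{2}$ ($B{\left(C \right)} = \left(C^{2} + C C\right) + \frac{1}{2} = \left(C^{2} + C^{2}\right) + \frac{1}{2} = 2 C^{2} + \frac{1}{2} = \frac{1}{2} + 2 C^{2}$)
$-5 + B{\left(8 \right)} \left(-12 + \left(-4 - 3\right)^{2}\right) = -5 + \left(\frac{1}{2} + 2 \cdot 8^{2}\right) \left(-12 + \left(-4 - 3\right)^{2}\right) = -5 + \left(\frac{1}{2} + 2 \cdot 64\right) \left(-12 + \left(-7\right)^{2}\right) = -5 + \left(\frac{1}{2} + 128\right) \left(-12 + 49\right) = -5 + \frac{257}{2} \cdot 37 = -5 + \frac{9509}{2} = \frac{9499}{2}$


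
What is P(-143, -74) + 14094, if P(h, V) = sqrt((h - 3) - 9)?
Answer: 14094 + I*sqrt(155) ≈ 14094.0 + 12.45*I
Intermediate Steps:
P(h, V) = sqrt(-12 + h) (P(h, V) = sqrt((-3 + h) - 9) = sqrt(-12 + h))
P(-143, -74) + 14094 = sqrt(-12 - 143) + 14094 = sqrt(-155) + 14094 = I*sqrt(155) + 14094 = 14094 + I*sqrt(155)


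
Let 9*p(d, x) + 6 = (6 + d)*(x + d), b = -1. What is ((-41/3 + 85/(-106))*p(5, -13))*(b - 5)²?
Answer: 864988/159 ≈ 5440.2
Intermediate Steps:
p(d, x) = -⅔ + (6 + d)*(d + x)/9 (p(d, x) = -⅔ + ((6 + d)*(x + d))/9 = -⅔ + ((6 + d)*(d + x))/9 = -⅔ + (6 + d)*(d + x)/9)
((-41/3 + 85/(-106))*p(5, -13))*(b - 5)² = ((-41/3 + 85/(-106))*(-⅔ + (⅑)*5² + (⅔)*5 + (⅔)*(-13) + (⅑)*5*(-13)))*(-1 - 5)² = ((-41*⅓ + 85*(-1/106))*(-⅔ + (⅑)*25 + 10/3 - 26/3 - 65/9))*(-6)² = ((-41/3 - 85/106)*(-⅔ + 25/9 + 10/3 - 26/3 - 65/9))*36 = -4601/318*(-94/9)*36 = (216247/1431)*36 = 864988/159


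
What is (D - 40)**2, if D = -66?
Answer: 11236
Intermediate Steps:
(D - 40)**2 = (-66 - 40)**2 = (-106)**2 = 11236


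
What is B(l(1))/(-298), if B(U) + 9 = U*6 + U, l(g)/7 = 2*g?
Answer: -89/298 ≈ -0.29866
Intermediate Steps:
l(g) = 14*g (l(g) = 7*(2*g) = 14*g)
B(U) = -9 + 7*U (B(U) = -9 + (U*6 + U) = -9 + (6*U + U) = -9 + 7*U)
B(l(1))/(-298) = (-9 + 7*(14*1))/(-298) = (-9 + 7*14)*(-1/298) = (-9 + 98)*(-1/298) = 89*(-1/298) = -89/298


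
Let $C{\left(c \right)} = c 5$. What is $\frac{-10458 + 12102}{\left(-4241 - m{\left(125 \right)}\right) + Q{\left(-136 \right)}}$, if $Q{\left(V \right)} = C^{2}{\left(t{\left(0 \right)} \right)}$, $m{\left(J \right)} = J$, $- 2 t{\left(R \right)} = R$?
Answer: $- \frac{822}{2183} \approx -0.37655$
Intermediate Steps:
$t{\left(R \right)} = - \frac{R}{2}$
$C{\left(c \right)} = 5 c$
$Q{\left(V \right)} = 0$ ($Q{\left(V \right)} = \left(5 \left(\left(- \frac{1}{2}\right) 0\right)\right)^{2} = \left(5 \cdot 0\right)^{2} = 0^{2} = 0$)
$\frac{-10458 + 12102}{\left(-4241 - m{\left(125 \right)}\right) + Q{\left(-136 \right)}} = \frac{-10458 + 12102}{\left(-4241 - 125\right) + 0} = \frac{1644}{\left(-4241 - 125\right) + 0} = \frac{1644}{-4366 + 0} = \frac{1644}{-4366} = 1644 \left(- \frac{1}{4366}\right) = - \frac{822}{2183}$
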